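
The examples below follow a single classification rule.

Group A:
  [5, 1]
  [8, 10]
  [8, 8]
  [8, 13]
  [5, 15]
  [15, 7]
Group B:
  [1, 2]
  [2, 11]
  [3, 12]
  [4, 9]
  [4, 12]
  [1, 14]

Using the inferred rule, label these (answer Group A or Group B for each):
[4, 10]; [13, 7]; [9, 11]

Group B, Group A, Group A

Every 'Group A' example satisfies: first ≥ 5. None of the 'Group B' examples do.
[4, 10] — first 4, hence Group B.
[13, 7] — first 13, hence Group A.
[9, 11] — first 9, hence Group A.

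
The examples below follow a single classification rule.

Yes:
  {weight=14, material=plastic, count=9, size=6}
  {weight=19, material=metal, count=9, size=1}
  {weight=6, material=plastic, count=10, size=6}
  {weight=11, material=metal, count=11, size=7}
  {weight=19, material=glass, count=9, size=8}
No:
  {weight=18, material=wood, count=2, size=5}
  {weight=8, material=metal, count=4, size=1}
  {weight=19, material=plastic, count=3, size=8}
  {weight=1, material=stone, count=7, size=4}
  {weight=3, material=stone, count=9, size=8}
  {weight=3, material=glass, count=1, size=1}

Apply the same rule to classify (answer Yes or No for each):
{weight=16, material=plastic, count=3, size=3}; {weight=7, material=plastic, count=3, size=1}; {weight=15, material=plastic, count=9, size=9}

No, No, Yes

The distinguishing property — count ≥ 7 AND weight ≥ 6 — holds for all the 'Yes' cases and none of the 'No' cases.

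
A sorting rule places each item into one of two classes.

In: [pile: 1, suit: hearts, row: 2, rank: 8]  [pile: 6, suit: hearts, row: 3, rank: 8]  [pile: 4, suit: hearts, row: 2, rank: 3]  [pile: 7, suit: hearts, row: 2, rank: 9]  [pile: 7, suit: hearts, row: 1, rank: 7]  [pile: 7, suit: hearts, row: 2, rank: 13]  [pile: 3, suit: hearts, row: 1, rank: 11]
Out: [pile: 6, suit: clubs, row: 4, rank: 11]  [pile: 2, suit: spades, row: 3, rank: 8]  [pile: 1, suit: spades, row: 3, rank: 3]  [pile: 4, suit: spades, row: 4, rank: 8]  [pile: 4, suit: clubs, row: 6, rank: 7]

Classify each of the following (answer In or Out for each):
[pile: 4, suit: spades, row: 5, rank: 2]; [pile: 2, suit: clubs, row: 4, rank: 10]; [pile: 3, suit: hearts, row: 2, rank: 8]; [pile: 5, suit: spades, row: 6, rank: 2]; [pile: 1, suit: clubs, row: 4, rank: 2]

Out, Out, In, Out, Out

The rule appears to be: suit is hearts.
[pile: 4, suit: spades, row: 5, rank: 2]: Out (suit is spades).
[pile: 2, suit: clubs, row: 4, rank: 10]: Out (suit is clubs).
[pile: 3, suit: hearts, row: 2, rank: 8]: In (suit is hearts).
[pile: 5, suit: spades, row: 6, rank: 2]: Out (suit is spades).
[pile: 1, suit: clubs, row: 4, rank: 2]: Out (suit is clubs).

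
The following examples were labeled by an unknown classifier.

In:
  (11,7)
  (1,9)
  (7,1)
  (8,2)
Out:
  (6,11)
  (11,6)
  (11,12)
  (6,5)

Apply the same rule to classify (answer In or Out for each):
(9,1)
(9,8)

The simplest hypothesis consistent with all the labels is: sum is even.
(9,1): 9+1 = 10, matches → In.
(9,8): 9+8 = 17, fails the rule → Out.

In, Out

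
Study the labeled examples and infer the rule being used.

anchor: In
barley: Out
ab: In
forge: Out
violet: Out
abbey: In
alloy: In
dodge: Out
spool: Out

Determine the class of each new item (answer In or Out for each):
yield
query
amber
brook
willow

Out, Out, In, Out, Out

'In' ⟺ starts with 'a'.
Out: yield, since starts with 'y'. Out: query, since starts with 'q'. In: amber, since starts with 'a'. Out: brook, since starts with 'b'. Out: willow, since starts with 'w'.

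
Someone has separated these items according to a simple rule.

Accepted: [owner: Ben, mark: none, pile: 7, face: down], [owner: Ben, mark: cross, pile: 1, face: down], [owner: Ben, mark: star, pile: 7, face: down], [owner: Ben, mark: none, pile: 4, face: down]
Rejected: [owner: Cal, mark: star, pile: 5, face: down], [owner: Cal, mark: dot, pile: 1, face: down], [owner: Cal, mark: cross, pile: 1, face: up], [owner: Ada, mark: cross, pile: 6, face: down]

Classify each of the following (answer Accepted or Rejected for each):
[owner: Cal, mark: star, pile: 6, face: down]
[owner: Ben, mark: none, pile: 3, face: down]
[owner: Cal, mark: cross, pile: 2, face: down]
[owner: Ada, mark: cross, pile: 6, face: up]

The simplest hypothesis consistent with all the labels is: owner is Ben.
[owner: Cal, mark: star, pile: 6, face: down] → owner is Cal → Rejected.
[owner: Ben, mark: none, pile: 3, face: down] → owner is Ben → Accepted.
[owner: Cal, mark: cross, pile: 2, face: down] → owner is Cal → Rejected.
[owner: Ada, mark: cross, pile: 6, face: up] → owner is Ada → Rejected.

Rejected, Accepted, Rejected, Rejected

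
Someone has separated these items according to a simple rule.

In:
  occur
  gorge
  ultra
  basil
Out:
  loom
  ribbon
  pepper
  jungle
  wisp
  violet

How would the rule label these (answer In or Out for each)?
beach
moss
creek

The simplest hypothesis consistent with all the labels is: odd length.
beach — length 5, hence In. moss — length 4, hence Out. creek — length 5, hence In.

In, Out, In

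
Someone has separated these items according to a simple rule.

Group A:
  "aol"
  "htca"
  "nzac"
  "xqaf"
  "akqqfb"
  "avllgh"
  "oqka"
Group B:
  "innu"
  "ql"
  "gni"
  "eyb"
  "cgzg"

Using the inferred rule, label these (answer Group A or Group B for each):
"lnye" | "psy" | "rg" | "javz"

Group B, Group B, Group B, Group A

Every 'Group A' example satisfies: contains 'a'. None of the 'Group B' examples do.
"lnye": no 'a' — lacks this property, so Group B. "psy": no 'a' — lacks this property, so Group B. "rg": no 'a' — lacks this property, so Group B. "javz": has 'a' — checks out, so Group A.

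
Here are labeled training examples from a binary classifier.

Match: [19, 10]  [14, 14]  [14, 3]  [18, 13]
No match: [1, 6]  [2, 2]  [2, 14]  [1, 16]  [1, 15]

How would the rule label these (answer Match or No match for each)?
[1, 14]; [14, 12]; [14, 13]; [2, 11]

No match, Match, Match, No match

The rule appears to be: first ≥ 3.
[1, 14]: No match (first 1). [14, 12]: Match (first 14). [14, 13]: Match (first 14). [2, 11]: No match (first 2).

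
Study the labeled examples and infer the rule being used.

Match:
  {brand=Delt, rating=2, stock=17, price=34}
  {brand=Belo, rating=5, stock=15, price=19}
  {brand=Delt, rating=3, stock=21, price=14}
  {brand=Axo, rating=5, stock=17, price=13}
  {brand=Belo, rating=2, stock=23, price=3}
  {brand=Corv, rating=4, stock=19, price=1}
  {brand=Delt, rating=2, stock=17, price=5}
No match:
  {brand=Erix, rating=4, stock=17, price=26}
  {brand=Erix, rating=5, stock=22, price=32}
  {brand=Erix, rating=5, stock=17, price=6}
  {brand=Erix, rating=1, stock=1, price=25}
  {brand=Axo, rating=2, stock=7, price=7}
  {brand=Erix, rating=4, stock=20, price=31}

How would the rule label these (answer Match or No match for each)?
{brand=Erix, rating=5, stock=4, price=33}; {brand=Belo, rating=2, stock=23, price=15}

All 'Match' examples share one property — brand is not Erix AND stock ≥ 15 — and every 'No match' example lacks it.
{brand=Erix, rating=5, stock=4, price=33}: brand is Erix, stock = 4, fails this test → No match. {brand=Belo, rating=2, stock=23, price=15}: brand is Belo, stock = 23, fits → Match.

No match, Match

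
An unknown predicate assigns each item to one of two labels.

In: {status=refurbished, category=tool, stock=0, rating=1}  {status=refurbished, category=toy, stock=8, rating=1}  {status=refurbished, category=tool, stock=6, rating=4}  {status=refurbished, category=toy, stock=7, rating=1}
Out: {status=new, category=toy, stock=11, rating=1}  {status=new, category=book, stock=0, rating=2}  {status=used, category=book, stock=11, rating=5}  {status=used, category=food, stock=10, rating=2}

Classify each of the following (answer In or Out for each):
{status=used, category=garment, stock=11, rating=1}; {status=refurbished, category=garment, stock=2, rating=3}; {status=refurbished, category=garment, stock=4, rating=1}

All 'In' examples share one property — status is refurbished — and every 'Out' example lacks it.
{status=used, category=garment, stock=11, rating=1}: Out (status is used). {status=refurbished, category=garment, stock=2, rating=3}: In (status is refurbished). {status=refurbished, category=garment, stock=4, rating=1}: In (status is refurbished).

Out, In, In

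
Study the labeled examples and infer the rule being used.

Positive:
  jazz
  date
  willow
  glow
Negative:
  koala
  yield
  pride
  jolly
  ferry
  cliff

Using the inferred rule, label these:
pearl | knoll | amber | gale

The simplest hypothesis consistent with all the labels is: even length.

Negative, Negative, Negative, Positive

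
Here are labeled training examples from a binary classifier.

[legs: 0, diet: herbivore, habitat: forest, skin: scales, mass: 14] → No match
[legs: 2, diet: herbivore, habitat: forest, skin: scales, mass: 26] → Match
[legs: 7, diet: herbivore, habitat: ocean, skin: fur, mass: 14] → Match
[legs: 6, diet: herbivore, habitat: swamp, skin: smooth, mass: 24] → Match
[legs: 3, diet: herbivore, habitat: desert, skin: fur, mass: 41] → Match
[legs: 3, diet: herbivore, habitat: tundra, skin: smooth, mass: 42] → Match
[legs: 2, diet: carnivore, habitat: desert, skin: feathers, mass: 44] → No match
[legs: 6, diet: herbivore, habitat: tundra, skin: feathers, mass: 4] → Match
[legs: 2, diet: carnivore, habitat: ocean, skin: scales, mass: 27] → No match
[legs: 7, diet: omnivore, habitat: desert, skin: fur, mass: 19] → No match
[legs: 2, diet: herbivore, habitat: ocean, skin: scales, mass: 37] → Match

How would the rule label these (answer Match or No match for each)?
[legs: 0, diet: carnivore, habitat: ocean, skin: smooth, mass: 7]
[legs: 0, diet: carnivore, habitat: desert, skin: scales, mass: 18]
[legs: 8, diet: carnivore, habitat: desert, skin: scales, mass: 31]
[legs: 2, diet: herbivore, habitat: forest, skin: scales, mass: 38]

All 'Match' examples share one property — diet is herbivore AND legs ≥ 2 — and every 'No match' example lacks it.

No match, No match, No match, Match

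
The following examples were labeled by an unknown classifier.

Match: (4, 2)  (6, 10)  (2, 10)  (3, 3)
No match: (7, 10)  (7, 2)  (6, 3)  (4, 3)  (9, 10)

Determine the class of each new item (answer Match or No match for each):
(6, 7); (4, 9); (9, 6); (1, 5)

The pattern is that an item is 'Match' exactly when: sum is even.
(6, 7): No match (6+7 = 13).
(4, 9): No match (4+9 = 13).
(9, 6): No match (9+6 = 15).
(1, 5): Match (1+5 = 6).

No match, No match, No match, Match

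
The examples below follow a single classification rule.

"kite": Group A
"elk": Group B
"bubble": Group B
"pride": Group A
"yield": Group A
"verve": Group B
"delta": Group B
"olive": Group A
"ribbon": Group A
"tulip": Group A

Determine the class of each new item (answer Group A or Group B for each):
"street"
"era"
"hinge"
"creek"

Group B, Group B, Group A, Group B

Rule: contains 'i'. This holds for each 'Group A' example and fails for each 'Group B' one.
"street": Group B (no 'i'). "era": Group B (no 'i'). "hinge": Group A (has 'i'). "creek": Group B (no 'i').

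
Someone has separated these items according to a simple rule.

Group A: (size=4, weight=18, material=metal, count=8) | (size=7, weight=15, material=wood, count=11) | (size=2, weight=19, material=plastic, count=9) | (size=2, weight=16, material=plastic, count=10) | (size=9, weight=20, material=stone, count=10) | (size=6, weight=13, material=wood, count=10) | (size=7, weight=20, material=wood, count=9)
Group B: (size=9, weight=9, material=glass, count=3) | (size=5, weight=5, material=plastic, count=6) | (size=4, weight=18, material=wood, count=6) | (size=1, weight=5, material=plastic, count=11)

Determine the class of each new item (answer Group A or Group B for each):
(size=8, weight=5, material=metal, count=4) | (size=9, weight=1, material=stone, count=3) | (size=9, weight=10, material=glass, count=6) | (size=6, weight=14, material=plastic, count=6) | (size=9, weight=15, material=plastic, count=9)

The rule appears to be: count ≥ 8 AND size ≥ 2.
(size=8, weight=5, material=metal, count=4): count = 4, size = 8, lacks this property → Group B. (size=9, weight=1, material=stone, count=3): count = 3, size = 9, lacks this property → Group B. (size=9, weight=10, material=glass, count=6): count = 6, size = 9, lacks this property → Group B. (size=6, weight=14, material=plastic, count=6): count = 6, size = 6, lacks this property → Group B. (size=9, weight=15, material=plastic, count=9): count = 9, size = 9, qualifies → Group A.

Group B, Group B, Group B, Group B, Group A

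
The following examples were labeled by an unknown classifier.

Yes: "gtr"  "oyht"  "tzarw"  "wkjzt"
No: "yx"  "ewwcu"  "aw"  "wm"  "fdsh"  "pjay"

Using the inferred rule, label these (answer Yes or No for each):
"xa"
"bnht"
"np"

No, Yes, No

'Yes' ⟺ contains 't'.
"xa" → no 't' → No. "bnht" → has 't' → Yes. "np" → no 't' → No.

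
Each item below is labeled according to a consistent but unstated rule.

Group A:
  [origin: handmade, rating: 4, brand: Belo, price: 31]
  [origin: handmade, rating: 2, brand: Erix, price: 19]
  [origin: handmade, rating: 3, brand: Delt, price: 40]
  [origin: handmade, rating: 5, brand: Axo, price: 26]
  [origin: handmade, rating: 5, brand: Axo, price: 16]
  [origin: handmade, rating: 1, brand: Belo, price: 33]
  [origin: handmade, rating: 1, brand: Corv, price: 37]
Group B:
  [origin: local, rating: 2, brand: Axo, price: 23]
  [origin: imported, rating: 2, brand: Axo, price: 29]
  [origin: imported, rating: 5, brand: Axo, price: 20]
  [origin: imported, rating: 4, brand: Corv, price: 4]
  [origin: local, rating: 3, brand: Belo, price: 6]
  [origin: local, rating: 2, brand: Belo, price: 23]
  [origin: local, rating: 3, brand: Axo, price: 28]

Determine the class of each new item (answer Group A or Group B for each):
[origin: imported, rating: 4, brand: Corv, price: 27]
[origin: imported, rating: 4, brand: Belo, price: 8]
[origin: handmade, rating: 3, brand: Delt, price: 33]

Group B, Group B, Group A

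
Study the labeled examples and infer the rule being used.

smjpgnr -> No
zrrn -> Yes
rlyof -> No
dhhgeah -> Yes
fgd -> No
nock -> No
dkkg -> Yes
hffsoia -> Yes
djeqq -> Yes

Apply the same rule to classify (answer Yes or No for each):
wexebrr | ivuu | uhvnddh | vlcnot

Yes, Yes, Yes, No

The pattern is that an item is 'Yes' exactly when: has a double letter.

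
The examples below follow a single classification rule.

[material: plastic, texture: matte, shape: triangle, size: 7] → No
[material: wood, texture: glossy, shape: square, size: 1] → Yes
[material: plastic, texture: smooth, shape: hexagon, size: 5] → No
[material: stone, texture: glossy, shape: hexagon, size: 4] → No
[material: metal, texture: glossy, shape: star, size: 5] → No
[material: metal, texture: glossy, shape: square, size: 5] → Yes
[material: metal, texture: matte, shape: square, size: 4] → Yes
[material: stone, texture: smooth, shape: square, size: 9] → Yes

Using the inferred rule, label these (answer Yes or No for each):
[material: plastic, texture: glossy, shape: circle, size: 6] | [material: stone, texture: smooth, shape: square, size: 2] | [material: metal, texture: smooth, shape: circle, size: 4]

One predicate separates the groups cleanly: shape is square.
[material: plastic, texture: glossy, shape: circle, size: 6]: shape is circle — doesn't qualify, so No.
[material: stone, texture: smooth, shape: square, size: 2]: shape is square — matches, so Yes.
[material: metal, texture: smooth, shape: circle, size: 4]: shape is circle — doesn't qualify, so No.

No, Yes, No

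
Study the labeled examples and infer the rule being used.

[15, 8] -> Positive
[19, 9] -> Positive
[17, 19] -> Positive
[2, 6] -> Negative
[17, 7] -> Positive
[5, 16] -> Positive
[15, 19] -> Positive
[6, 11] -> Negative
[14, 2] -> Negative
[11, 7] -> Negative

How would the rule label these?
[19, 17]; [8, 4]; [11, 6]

Positive, Negative, Negative

Rule: sum ≥ 21. This holds for each 'Positive' example and fails for each 'Negative' one.
[19, 17] → 19+17 = 36 → Positive.
[8, 4] → 8+4 = 12 → Negative.
[11, 6] → 11+6 = 17 → Negative.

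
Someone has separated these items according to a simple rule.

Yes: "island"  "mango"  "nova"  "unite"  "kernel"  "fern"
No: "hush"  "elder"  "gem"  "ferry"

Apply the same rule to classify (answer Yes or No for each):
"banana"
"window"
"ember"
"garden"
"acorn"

The rule appears to be: contains 'n'.
"banana" — has 'n', hence Yes.
"window" — has 'n', hence Yes.
"ember" — no 'n', hence No.
"garden" — has 'n', hence Yes.
"acorn" — has 'n', hence Yes.

Yes, Yes, No, Yes, Yes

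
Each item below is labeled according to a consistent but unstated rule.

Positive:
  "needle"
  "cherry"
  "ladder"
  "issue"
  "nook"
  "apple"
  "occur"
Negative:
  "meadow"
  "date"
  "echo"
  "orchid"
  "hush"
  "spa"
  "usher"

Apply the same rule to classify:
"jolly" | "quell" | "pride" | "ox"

Positive, Positive, Negative, Negative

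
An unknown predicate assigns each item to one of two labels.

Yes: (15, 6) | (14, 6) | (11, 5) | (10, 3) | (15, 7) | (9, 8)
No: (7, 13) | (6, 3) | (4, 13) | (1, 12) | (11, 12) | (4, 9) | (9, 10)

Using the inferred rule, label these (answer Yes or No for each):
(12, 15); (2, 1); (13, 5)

No, No, Yes

The rule appears to be: first > second AND sum ≥ 13.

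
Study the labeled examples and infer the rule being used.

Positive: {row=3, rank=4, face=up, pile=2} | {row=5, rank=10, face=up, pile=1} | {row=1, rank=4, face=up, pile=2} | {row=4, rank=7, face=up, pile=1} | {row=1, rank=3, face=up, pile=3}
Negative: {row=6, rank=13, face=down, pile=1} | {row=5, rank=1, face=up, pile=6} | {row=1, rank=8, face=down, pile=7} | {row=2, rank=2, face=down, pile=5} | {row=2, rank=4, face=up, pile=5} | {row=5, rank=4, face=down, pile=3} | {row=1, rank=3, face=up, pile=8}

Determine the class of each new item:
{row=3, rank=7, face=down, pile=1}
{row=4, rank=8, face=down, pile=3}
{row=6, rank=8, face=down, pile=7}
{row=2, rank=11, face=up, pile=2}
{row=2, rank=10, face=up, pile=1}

The simplest hypothesis consistent with all the labels is: face is up AND pile ≤ 3.
{row=3, rank=7, face=down, pile=1} → face is down, pile = 1 → Negative.
{row=4, rank=8, face=down, pile=3} → face is down, pile = 3 → Negative.
{row=6, rank=8, face=down, pile=7} → face is down, pile = 7 → Negative.
{row=2, rank=11, face=up, pile=2} → face is up, pile = 2 → Positive.
{row=2, rank=10, face=up, pile=1} → face is up, pile = 1 → Positive.

Negative, Negative, Negative, Positive, Positive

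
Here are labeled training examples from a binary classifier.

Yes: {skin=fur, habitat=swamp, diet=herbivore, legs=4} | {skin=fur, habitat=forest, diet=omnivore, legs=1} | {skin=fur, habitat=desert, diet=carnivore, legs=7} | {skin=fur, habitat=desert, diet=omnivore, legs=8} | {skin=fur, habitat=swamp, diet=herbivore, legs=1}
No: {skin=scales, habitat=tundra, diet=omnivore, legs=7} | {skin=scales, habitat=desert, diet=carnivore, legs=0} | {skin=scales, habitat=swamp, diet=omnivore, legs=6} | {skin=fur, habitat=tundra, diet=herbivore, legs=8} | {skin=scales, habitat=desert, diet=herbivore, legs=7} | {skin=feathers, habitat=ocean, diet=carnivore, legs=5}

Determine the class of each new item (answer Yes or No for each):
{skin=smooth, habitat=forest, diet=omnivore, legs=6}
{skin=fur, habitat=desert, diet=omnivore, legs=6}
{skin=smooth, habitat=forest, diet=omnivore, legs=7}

One predicate separates the groups cleanly: skin is fur AND habitat is not tundra.
{skin=smooth, habitat=forest, diet=omnivore, legs=6} — skin is smooth, habitat is forest, hence No. {skin=fur, habitat=desert, diet=omnivore, legs=6} — skin is fur, habitat is desert, hence Yes. {skin=smooth, habitat=forest, diet=omnivore, legs=7} — skin is smooth, habitat is forest, hence No.

No, Yes, No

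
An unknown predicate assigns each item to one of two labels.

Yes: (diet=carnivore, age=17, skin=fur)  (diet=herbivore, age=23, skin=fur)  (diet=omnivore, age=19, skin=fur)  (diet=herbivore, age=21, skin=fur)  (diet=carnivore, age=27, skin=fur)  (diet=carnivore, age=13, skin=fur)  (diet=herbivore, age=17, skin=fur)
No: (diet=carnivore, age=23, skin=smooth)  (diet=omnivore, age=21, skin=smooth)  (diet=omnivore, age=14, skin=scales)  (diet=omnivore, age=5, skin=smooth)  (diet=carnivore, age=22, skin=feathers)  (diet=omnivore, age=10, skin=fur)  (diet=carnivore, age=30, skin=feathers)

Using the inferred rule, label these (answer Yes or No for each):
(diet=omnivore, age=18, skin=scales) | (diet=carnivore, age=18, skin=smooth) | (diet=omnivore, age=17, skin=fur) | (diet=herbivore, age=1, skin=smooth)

Every 'Yes' example satisfies: skin is fur AND age ≥ 13. None of the 'No' examples do.
(diet=omnivore, age=18, skin=scales): skin is scales, age = 18 — does not pass, so No.
(diet=carnivore, age=18, skin=smooth): skin is smooth, age = 18 — does not pass, so No.
(diet=omnivore, age=17, skin=fur): skin is fur, age = 17 — qualifies, so Yes.
(diet=herbivore, age=1, skin=smooth): skin is smooth, age = 1 — does not pass, so No.

No, No, Yes, No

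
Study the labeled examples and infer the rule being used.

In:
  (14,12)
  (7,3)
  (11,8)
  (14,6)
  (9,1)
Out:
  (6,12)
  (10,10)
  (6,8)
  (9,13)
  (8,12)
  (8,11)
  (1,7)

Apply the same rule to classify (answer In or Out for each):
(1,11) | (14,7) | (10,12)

The common property of the 'In' items is: first > second. No 'Out' item has it.
Out: (1,11), since 1 < 11.
In: (14,7), since 14 > 7.
Out: (10,12), since 10 < 12.

Out, In, Out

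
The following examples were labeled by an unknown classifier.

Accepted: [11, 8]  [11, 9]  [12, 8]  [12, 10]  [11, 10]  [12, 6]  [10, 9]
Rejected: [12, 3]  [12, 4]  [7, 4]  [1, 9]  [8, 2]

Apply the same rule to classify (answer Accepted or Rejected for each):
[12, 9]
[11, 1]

Accepted, Rejected

'Accepted' ⟺ sum ≥ 18.
Accepted: [12, 9], since 12+9 = 21.
Rejected: [11, 1], since 11+1 = 12.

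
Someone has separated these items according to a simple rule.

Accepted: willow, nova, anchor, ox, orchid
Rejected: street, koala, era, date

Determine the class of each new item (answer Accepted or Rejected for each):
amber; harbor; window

Rejected, Accepted, Accepted

A rule that fits every label: even length AND contains 'o' — true of each 'Accepted' example, false of each 'Rejected' one.
amber: length 5, no 'o', doesn't match → Rejected. harbor: length 6, has 'o', passes → Accepted. window: length 6, has 'o', passes → Accepted.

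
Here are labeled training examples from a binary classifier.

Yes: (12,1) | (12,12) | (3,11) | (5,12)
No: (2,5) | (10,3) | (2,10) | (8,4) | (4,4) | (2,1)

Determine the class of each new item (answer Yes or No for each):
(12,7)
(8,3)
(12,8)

All 'Yes' examples share one property — max ≥ 11 — and every 'No' example lacks it.
(12,7) — max 12, hence Yes.
(8,3) — max 8, hence No.
(12,8) — max 12, hence Yes.

Yes, No, Yes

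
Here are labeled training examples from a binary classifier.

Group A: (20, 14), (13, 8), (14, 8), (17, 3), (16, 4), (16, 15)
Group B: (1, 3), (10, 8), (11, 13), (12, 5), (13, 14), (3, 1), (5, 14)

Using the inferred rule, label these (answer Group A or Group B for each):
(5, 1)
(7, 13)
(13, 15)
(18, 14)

Group B, Group B, Group B, Group A

Every 'Group A' example satisfies: first > second AND sum ≥ 19. None of the 'Group B' examples do.
(5, 1) — 5 > 1, 5+1 = 6, hence Group B.
(7, 13) — 7 < 13, 7+13 = 20, hence Group B.
(13, 15) — 13 < 15, 13+15 = 28, hence Group B.
(18, 14) — 18 > 14, 18+14 = 32, hence Group A.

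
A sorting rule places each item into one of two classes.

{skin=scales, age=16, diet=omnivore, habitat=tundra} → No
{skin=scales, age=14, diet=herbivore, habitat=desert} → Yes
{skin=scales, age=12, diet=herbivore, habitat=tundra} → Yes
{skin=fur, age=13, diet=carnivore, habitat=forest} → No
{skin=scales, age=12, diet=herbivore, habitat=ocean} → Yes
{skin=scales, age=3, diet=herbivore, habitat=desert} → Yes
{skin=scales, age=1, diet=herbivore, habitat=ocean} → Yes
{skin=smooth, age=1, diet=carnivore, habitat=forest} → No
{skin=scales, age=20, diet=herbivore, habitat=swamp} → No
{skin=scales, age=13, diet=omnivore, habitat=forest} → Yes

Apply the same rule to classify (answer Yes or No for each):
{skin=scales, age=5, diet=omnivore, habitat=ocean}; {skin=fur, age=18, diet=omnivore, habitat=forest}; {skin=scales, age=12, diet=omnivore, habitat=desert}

The distinguishing property — skin is scales AND age ≤ 14 — holds for all the 'Yes' cases and none of the 'No' cases.
{skin=scales, age=5, diet=omnivore, habitat=ocean}: skin is scales, age = 5 — has this property, so Yes. {skin=fur, age=18, diet=omnivore, habitat=forest}: skin is fur, age = 18 — fails the rule, so No. {skin=scales, age=12, diet=omnivore, habitat=desert}: skin is scales, age = 12 — has this property, so Yes.

Yes, No, Yes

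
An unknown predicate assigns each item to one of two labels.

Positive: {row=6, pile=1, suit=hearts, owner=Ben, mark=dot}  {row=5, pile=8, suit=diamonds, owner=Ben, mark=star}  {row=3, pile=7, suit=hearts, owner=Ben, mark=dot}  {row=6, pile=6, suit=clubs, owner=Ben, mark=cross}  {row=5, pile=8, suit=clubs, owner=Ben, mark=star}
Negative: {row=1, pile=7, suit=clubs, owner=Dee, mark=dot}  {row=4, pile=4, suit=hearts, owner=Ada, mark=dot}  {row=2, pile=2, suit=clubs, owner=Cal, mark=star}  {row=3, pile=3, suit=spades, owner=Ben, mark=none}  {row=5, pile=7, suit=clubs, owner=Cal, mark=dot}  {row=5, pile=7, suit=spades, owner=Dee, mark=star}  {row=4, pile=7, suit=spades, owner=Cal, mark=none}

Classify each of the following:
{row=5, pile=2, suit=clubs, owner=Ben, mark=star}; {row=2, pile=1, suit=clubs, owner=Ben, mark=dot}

The pattern is that an item is 'Positive' exactly when: owner is Ben AND pile ≠ 3.
{row=5, pile=2, suit=clubs, owner=Ben, mark=star} — owner is Ben, pile = 2, hence Positive. {row=2, pile=1, suit=clubs, owner=Ben, mark=dot} — owner is Ben, pile = 1, hence Positive.

Positive, Positive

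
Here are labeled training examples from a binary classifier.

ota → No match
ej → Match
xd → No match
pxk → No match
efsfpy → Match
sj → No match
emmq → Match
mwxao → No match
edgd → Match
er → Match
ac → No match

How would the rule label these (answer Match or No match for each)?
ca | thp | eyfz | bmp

A rule that fits every label: contains 'e' — true of each 'Match' example, false of each 'No match' one.
ca → no 'e' → No match. thp → no 'e' → No match. eyfz → has 'e' → Match. bmp → no 'e' → No match.

No match, No match, Match, No match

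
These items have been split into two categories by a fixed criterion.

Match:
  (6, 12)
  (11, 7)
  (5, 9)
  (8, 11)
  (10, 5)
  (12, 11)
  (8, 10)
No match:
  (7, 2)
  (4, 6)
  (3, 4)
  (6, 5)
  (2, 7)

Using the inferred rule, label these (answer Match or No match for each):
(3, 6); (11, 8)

The pattern is that an item is 'Match' exactly when: sum ≥ 14.
(3, 6): 3+6 = 9, lacks this property → No match. (11, 8): 11+8 = 19, checks out → Match.

No match, Match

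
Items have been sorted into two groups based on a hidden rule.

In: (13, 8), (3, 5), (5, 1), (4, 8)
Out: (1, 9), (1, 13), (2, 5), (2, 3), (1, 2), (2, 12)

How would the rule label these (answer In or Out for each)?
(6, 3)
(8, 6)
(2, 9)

In, In, Out

Every 'In' example satisfies: first ≥ 3. None of the 'Out' examples do.
(6, 3) → first 6 → In. (8, 6) → first 8 → In. (2, 9) → first 2 → Out.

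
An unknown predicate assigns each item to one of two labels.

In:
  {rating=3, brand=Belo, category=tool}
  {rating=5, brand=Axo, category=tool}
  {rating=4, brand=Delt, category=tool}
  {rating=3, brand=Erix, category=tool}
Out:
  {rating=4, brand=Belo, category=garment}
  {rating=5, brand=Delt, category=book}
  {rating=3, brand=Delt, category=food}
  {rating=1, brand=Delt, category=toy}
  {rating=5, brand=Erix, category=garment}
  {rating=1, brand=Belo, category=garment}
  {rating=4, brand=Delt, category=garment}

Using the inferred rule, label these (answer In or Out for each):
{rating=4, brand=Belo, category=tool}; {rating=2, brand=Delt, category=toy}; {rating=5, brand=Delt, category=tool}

In, Out, In

Every 'In' example satisfies: category is tool. None of the 'Out' examples do.
{rating=4, brand=Belo, category=tool} → category is tool → In.
{rating=2, brand=Delt, category=toy} → category is toy → Out.
{rating=5, brand=Delt, category=tool} → category is tool → In.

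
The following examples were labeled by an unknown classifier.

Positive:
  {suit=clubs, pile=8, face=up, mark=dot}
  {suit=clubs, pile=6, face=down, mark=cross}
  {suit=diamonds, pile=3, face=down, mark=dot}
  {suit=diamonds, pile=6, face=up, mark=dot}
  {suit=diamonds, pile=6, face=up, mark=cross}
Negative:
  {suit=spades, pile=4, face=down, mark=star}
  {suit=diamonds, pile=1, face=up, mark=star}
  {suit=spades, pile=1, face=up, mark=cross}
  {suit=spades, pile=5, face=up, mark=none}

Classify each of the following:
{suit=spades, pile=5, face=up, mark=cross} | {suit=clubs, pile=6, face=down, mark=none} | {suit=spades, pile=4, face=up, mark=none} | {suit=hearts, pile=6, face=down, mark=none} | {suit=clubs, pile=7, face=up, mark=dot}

Negative, Positive, Negative, Positive, Positive

The rule appears to be: mark is dot OR pile = 6.
{suit=spades, pile=5, face=up, mark=cross} → mark is cross, pile = 5 → Negative.
{suit=clubs, pile=6, face=down, mark=none} → mark is none, pile = 6 → Positive.
{suit=spades, pile=4, face=up, mark=none} → mark is none, pile = 4 → Negative.
{suit=hearts, pile=6, face=down, mark=none} → mark is none, pile = 6 → Positive.
{suit=clubs, pile=7, face=up, mark=dot} → mark is dot, pile = 7 → Positive.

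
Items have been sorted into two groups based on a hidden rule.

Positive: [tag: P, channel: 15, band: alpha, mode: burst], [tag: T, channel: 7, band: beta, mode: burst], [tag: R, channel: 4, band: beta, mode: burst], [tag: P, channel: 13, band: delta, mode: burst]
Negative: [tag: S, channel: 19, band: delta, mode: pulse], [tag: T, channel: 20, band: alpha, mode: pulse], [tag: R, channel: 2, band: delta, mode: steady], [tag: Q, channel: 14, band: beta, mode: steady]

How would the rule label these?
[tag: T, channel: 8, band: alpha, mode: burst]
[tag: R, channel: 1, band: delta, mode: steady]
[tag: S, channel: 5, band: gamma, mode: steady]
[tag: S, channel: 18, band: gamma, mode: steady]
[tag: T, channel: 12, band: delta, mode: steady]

Positive, Negative, Negative, Negative, Negative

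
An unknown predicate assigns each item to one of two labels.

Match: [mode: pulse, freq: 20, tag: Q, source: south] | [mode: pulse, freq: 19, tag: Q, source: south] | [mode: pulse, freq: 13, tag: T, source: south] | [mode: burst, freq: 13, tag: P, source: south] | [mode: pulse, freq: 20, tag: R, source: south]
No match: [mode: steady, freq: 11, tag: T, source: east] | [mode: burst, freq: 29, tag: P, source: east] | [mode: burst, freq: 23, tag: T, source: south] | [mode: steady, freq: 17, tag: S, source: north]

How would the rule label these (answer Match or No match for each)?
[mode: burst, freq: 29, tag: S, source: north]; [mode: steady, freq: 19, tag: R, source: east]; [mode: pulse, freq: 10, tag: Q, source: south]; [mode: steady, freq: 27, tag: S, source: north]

The common property of the 'Match' items is: source is south AND freq ≤ 20. No 'No match' item has it.
[mode: burst, freq: 29, tag: S, source: north]: source is north, freq = 29 — doesn't match, so No match.
[mode: steady, freq: 19, tag: R, source: east]: source is east, freq = 19 — doesn't match, so No match.
[mode: pulse, freq: 10, tag: Q, source: south]: source is south, freq = 10 — qualifies, so Match.
[mode: steady, freq: 27, tag: S, source: north]: source is north, freq = 27 — doesn't match, so No match.

No match, No match, Match, No match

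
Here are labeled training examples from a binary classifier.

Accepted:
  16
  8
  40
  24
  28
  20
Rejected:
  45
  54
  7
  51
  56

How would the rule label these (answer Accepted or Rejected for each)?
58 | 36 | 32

Rejected, Accepted, Accepted

A rule that fits every label: even AND at most 40 — true of each 'Accepted' example, false of each 'Rejected' one.
Rejected: 58, since 58 is even, 58 > 40.
Accepted: 36, since 36 is even, 36 ≤ 40.
Accepted: 32, since 32 is even, 32 ≤ 40.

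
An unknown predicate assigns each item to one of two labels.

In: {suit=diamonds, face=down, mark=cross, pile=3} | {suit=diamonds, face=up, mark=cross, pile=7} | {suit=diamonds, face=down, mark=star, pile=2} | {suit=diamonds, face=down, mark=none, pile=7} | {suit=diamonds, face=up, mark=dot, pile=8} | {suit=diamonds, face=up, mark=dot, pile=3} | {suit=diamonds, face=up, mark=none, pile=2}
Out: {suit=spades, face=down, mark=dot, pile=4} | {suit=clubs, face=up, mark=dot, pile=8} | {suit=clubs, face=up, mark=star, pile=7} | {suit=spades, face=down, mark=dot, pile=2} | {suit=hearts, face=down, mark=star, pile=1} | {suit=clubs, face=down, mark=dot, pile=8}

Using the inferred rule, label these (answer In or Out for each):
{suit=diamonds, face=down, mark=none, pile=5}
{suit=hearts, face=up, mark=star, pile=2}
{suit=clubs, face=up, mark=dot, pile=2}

In, Out, Out

The distinguishing property — suit is diamonds — holds for all the 'In' cases and none of the 'Out' cases.
In: {suit=diamonds, face=down, mark=none, pile=5}, since suit is diamonds. Out: {suit=hearts, face=up, mark=star, pile=2}, since suit is hearts. Out: {suit=clubs, face=up, mark=dot, pile=2}, since suit is clubs.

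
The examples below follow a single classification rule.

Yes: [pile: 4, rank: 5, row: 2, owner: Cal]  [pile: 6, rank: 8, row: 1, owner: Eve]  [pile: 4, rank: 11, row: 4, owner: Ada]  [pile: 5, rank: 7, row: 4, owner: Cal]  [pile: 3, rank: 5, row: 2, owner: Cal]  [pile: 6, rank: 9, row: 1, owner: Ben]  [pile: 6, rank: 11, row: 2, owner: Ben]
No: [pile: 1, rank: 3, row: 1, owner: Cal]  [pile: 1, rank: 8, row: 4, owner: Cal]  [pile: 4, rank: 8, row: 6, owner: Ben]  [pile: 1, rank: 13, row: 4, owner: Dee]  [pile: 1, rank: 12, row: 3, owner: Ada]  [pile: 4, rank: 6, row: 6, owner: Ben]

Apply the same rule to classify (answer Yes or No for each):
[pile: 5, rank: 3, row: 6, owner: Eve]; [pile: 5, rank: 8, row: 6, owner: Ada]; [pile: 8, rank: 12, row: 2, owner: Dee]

The rule appears to be: pile ≥ 3 AND row ≤ 4.
[pile: 5, rank: 3, row: 6, owner: Eve]: pile = 5, row = 6, doesn't qualify → No.
[pile: 5, rank: 8, row: 6, owner: Ada]: pile = 5, row = 6, doesn't qualify → No.
[pile: 8, rank: 12, row: 2, owner: Dee]: pile = 8, row = 2, qualifies → Yes.

No, No, Yes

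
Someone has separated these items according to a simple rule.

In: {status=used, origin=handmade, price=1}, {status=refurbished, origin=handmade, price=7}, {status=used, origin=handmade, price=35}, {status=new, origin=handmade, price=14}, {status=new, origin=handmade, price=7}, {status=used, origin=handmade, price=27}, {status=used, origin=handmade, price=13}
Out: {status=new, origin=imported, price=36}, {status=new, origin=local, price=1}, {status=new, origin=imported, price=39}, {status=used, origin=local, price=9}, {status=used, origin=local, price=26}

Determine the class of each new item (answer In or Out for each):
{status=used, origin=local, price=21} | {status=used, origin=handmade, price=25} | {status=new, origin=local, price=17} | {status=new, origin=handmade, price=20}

One predicate separates the groups cleanly: origin is handmade.
{status=used, origin=local, price=21} — origin is local, hence Out. {status=used, origin=handmade, price=25} — origin is handmade, hence In. {status=new, origin=local, price=17} — origin is local, hence Out. {status=new, origin=handmade, price=20} — origin is handmade, hence In.

Out, In, Out, In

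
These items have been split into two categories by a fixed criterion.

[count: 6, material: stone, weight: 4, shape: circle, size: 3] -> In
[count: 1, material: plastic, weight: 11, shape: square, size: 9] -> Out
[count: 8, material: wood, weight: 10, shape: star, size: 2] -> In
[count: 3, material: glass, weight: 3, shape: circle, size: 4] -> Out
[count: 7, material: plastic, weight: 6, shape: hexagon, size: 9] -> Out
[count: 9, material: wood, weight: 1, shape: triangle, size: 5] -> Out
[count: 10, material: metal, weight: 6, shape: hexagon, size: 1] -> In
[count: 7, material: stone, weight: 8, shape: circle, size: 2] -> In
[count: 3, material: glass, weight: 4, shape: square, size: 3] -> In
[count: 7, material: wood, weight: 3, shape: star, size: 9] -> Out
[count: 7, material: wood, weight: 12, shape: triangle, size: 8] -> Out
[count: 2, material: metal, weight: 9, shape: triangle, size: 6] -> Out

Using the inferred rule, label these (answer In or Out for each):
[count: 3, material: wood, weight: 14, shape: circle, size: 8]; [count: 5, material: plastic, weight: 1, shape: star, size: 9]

Out, Out

The simplest hypothesis consistent with all the labels is: size ≤ 3.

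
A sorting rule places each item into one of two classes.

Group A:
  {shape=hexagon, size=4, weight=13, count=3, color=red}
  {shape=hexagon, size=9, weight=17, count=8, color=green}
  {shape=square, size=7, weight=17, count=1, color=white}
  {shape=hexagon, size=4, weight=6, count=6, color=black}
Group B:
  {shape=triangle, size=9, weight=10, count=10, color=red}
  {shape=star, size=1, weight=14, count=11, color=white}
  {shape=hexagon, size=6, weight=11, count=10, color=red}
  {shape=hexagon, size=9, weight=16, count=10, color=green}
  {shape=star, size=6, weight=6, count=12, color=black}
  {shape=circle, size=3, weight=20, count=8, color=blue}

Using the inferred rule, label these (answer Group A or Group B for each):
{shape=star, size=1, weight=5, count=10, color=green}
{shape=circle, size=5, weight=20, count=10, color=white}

Group B, Group B

Rule: size ≥ 4 AND count ≤ 8. This holds for each 'Group A' example and fails for each 'Group B' one.
{shape=star, size=1, weight=5, count=10, color=green}: size = 1, count = 10 — doesn't qualify, so Group B.
{shape=circle, size=5, weight=20, count=10, color=white}: size = 5, count = 10 — doesn't qualify, so Group B.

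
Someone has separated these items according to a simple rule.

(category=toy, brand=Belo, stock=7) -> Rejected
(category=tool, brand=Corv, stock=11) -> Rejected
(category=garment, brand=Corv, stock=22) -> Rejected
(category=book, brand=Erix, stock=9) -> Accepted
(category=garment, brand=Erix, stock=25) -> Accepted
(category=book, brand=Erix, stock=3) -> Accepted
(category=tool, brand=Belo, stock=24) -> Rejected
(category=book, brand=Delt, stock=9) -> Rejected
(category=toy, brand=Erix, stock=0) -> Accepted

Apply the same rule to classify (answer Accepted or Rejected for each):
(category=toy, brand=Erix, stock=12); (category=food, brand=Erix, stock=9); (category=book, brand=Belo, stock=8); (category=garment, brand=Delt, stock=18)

The pattern is that an item is 'Accepted' exactly when: brand is Erix.

Accepted, Accepted, Rejected, Rejected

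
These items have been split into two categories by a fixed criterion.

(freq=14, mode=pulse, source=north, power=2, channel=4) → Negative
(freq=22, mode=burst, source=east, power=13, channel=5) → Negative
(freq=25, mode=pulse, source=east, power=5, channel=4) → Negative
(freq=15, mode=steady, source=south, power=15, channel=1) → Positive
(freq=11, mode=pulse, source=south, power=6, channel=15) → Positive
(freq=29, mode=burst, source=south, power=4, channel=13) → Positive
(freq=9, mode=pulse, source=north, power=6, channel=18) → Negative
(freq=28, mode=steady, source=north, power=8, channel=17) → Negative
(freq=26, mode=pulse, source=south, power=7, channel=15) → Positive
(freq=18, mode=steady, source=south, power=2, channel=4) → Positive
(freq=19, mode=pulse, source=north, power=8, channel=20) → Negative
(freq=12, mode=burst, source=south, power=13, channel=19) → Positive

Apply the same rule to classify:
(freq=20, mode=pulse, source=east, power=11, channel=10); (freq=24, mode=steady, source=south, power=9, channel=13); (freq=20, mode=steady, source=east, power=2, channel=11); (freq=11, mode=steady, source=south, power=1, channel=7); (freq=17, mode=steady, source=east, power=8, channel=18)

Negative, Positive, Negative, Positive, Negative

All 'Positive' examples share one property — source is south — and every 'Negative' example lacks it.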